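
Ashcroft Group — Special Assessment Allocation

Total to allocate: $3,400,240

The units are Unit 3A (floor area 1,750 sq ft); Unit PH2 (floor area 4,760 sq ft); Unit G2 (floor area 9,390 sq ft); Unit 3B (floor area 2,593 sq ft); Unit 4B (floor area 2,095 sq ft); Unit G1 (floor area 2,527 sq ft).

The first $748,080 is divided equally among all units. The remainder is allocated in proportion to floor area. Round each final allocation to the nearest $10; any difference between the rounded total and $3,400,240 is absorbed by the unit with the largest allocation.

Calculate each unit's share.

Unit 3A: $325,470 · Unit PH2: $670,830 · Unit G2: $1,202,070 · Unit 3B: $422,190 · Unit 4B: $365,060 · Unit G1: $414,620

First tranche $748,080 split equally: $124,680 each.
Remainder $2,652,160 by floor area (total 23,115): Unit 3A 200,790.83 → $200,790; Unit PH2 546,151.05 → $546,150; Unit G2 1,077,386.22 → $1,077,390; Unit 3B 297,514.64 → $297,510; Unit 4B 240,375.31 → $240,380; Unit G1 289,941.96 → $289,940.
Totals: Unit 3A $124,680 + $200,790 = $325,470; Unit PH2 $124,680 + $546,150 = $670,830; Unit G2 $124,680 + $1,077,390 = $1,202,070; Unit 3B $124,680 + $297,510 = $422,190; Unit 4B $124,680 + $240,380 = $365,060; Unit G1 $124,680 + $289,940 = $414,620.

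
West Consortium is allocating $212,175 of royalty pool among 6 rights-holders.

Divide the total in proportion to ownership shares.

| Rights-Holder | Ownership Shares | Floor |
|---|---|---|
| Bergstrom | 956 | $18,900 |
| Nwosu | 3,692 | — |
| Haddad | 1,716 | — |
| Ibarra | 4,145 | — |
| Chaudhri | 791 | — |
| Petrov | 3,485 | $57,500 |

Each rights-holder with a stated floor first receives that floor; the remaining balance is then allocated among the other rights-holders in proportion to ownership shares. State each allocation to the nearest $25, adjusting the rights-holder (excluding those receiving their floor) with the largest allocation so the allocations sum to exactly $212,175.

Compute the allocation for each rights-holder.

Bergstrom: $18,900 · Nwosu: $48,450 · Haddad: $22,525 · Ibarra: $54,425 · Chaudhri: $10,375 · Petrov: $57,500

Fund the minimums — Bergstrom $18,900; Petrov $57,500. Balance $135,775.
Balance split over remaining ownership shares 10,344: Nwosu 48,461.07 → $48,450; Haddad 22,524.16 → $22,525; Ibarra 54,407.13 → $54,400; Chaudhri 10,382.64 → $10,375.
Rounding difference +$25 applied to Ibarra → $54,425.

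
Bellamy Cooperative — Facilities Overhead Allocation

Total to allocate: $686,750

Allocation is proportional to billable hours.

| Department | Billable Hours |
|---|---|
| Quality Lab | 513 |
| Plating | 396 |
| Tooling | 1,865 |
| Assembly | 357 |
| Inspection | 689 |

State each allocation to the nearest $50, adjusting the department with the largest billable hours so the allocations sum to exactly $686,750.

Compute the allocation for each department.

Quality Lab: $92,250 | Plating: $71,200 | Tooling: $335,250 | Assembly: $64,200 | Inspection: $123,850

Combined billable hours = 3,820.
Unrounded shares: Quality Lab 513/3,820 × $686,750 = 92,225.85; Plating 396/3,820 × $686,750 = 71,191.88; Tooling 1,865/3,820 × $686,750 = 335,285.01; Assembly 357/3,820 × $686,750 = 64,180.56; Inspection 689/3,820 × $686,750 = 123,866.69.
Rounded to nearest $50: Quality Lab $92,250; Plating $71,200; Tooling $335,300; Assembly $64,200; Inspection $123,850. Sum = $686,800.
Difference $686,750 − $686,800 = −$50 applied to largest billable hours (Tooling): Tooling becomes $335,250.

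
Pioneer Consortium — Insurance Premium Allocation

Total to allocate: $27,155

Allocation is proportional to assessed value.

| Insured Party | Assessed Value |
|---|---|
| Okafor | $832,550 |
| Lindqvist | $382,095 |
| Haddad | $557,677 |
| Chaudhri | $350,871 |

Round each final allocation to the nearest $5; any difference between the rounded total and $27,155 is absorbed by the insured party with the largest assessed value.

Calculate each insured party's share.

Okafor: $10,645; Lindqvist: $4,885; Haddad: $7,135; Chaudhri: $4,490

Assessed value total: 2,123,193.
Raw shares: Okafor 832,550/2,123,193 × $27,155 = 10,648.06; Lindqvist 382,095/2,123,193 × $27,155 = 4,886.88; Haddad 557,677/2,123,193 × $27,155 = 7,132.52; Chaudhri 350,871/2,123,193 × $27,155 = 4,487.53.
At nearest $5: Okafor $10,650; Lindqvist $4,885; Haddad $7,135; Chaudhri $4,490. Sum = $27,160.
Difference $27,155 − $27,160 = −$5 applied to largest assessed value (Okafor): Okafor becomes $10,645.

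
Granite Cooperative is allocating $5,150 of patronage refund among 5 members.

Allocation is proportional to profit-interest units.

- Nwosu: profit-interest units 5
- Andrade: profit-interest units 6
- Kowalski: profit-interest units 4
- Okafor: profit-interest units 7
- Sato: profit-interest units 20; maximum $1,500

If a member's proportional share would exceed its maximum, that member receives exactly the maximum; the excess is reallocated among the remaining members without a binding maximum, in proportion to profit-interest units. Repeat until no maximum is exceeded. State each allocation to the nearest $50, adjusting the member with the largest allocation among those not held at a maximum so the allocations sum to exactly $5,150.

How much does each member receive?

Nwosu: $850; Andrade: $1,000; Kowalski: $650; Okafor: $1,150; Sato: $1,500

Profit-interest units total: 42.
Proportional shares (ignoring caps): Nwosu 613.10; Andrade 735.71; Kowalski 490.48; Okafor 858.33; Sato 2,452.38.
Capped: Sato ($1,500); balance $3,650 reallocated over remaining profit-interest units 22.
Shares after redistribution: Nwosu 829.55 → $850; Andrade 995.45 → $1,000; Kowalski 663.64 → $650; Okafor 1,161.36 → $1,150.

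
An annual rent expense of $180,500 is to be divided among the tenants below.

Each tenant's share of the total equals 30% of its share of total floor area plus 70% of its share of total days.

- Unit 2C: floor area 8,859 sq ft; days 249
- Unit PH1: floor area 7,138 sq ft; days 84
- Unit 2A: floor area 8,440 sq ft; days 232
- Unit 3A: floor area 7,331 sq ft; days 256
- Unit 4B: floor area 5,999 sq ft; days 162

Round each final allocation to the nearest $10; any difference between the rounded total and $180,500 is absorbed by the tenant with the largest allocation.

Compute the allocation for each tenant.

Totals — floor area 37,767, days 983.
Composite weights (30% floor area + 70% days): Unit 2C 0.2477; Unit PH1 0.1165; Unit 2A 0.2323; Unit 3A 0.2405; Unit 4B 0.1630.
Proportional shares: Unit 2C 44,707.20; Unit PH1 21,031.35; Unit 2A 41,921.34; Unit 3A 43,416.11; Unit 4B 29,424.00.
At nearest $10: Unit 2C $44,710; Unit PH1 $21,030; Unit 2A $41,920; Unit 3A $43,420; Unit 4B $29,420. Sum = $180,500.
Rounded total matches; no reconciliation needed.

Unit 2C: $44,710; Unit PH1: $21,030; Unit 2A: $41,920; Unit 3A: $43,420; Unit 4B: $29,420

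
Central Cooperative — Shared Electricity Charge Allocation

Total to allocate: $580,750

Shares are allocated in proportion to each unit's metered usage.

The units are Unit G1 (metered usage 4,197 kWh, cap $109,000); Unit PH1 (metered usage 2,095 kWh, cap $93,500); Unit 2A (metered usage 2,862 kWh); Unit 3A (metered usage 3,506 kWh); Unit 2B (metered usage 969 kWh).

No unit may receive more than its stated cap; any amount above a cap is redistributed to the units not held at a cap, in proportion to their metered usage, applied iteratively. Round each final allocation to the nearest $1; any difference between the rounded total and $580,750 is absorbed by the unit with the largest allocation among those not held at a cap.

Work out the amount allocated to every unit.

Unit G1: $109,000 | Unit PH1: $93,500 | Unit 2A: $147,547 | Unit 3A: $180,747 | Unit 2B: $49,956

Metered usage total: 13,629.
Unconstrained shares: Unit G1 178,839.81; Unit PH1 89,270.76; Unit 2A 121,953.66; Unit 3A 149,395.37; Unit 2B 41,290.39.
Held at cap: Unit G1 ($109,000); residual $471,750 reallocated over remaining metered usage 9,432.
Held at cap: Unit PH1 ($93,500); residual $378,250 reallocated over remaining metered usage 7,337.
Shares after redistribution: Unit 2A 147,546.89 → $147,547; Unit 3A 180,747.51 → $180,748; Unit 2B 49,955.60 → $49,956.
Rounding difference −$1 applied to Unit 3A → $180,747.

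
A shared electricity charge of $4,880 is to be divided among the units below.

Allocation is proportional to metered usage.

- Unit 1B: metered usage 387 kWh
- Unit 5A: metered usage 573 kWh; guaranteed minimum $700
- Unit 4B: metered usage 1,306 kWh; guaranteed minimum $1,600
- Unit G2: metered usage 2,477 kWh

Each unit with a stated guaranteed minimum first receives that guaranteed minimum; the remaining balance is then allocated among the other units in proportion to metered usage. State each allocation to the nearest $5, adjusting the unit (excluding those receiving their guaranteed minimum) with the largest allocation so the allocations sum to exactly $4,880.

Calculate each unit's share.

Fund the minimums — Unit 5A $700; Unit 4B $1,600. Residual $2,580.
Residual split over remaining metered usage 2,864: Unit 1B 348.62 → $350; Unit G2 2,231.38 → $2,230.

Unit 1B: $350 | Unit 5A: $700 | Unit 4B: $1,600 | Unit G2: $2,230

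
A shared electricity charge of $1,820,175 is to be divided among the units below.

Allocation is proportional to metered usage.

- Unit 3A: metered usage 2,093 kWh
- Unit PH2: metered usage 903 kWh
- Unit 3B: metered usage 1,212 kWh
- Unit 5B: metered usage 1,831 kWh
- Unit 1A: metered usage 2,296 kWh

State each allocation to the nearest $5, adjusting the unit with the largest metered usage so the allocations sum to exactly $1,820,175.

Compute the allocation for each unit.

Unit 3A: $457,065 · Unit PH2: $197,195 · Unit 3B: $264,675 · Unit 5B: $399,850 · Unit 1A: $501,390

Metered usage total: 8,335.
Raw shares: Unit 3A 2,093/8,335 × $1,820,175 = 457,063.74; Unit PH2 903/8,335 × $1,820,175 = 197,194.72; Unit 3B 1,212/8,335 × $1,820,175 = 264,673.32; Unit 5B 1,831/8,335 × $1,820,175 = 399,848.88; Unit 1A 2,296/8,335 × $1,820,175 = 501,394.34.
At nearest $5: Unit 3A $457,065; Unit PH2 $197,195; Unit 3B $264,675; Unit 5B $399,850; Unit 1A $501,395. Sum = $1,820,180.
Difference $1,820,175 − $1,820,180 = −$5 applied to largest metered usage (Unit 1A): Unit 1A becomes $501,390.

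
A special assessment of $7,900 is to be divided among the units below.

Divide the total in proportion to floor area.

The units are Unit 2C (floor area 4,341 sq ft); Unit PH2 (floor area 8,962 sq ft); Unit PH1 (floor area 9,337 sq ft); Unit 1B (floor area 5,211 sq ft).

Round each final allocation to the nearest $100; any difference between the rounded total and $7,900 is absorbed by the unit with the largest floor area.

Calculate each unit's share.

Unit 2C: $1,200; Unit PH2: $2,500; Unit PH1: $2,700; Unit 1B: $1,500

Combined floor area = 27,851.
Pro-rata amounts: Unit 2C 4,341/27,851 × $7,900 = 1,231.33; Unit PH2 8,962/27,851 × $7,900 = 2,542.09; Unit PH1 9,337/27,851 × $7,900 = 2,648.46; Unit 1B 5,211/27,851 × $7,900 = 1,478.11.
After rounding ($100): Unit 2C $1,200; Unit PH2 $2,500; Unit PH1 $2,600; Unit 1B $1,500. Sum = $7,800.
Difference $7,900 − $7,800 = +$100 applied to largest floor area (Unit PH1): Unit PH1 becomes $2,700.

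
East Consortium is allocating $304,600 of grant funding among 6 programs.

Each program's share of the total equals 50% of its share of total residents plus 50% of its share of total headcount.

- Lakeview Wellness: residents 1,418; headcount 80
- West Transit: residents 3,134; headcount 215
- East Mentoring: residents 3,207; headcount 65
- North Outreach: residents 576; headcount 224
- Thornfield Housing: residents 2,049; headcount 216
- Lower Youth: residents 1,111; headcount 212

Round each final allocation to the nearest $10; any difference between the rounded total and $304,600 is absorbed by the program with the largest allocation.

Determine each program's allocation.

Lakeview Wellness: $30,830 | West Transit: $73,890 | East Mentoring: $52,270 | North Outreach: $41,340 | Thornfield Housing: $59,650 | Lower Youth: $46,620

Totals — residents 11,495, headcount 1,012.
Composite weights (50% residents + 50% headcount): Lakeview Wellness 0.1012; West Transit 0.2425; East Mentoring 0.1716; North Outreach 0.1357; Thornfield Housing 0.1958; Lower Youth 0.1531.
Proportional shares: Lakeview Wellness 30,826.95; West Transit 73,879.34; East Mentoring 52,272.42; North Outreach 41,342.23; Thornfield Housing 59,654.41; Lower Youth 46,624.65.
At nearest $10: Lakeview Wellness $30,830; West Transit $73,880; East Mentoring $52,270; North Outreach $41,340; Thornfield Housing $59,650; Lower Youth $46,620. Sum = $304,590.
Difference $304,600 − $304,590 = +$10 applied to largest allocation (West Transit): West Transit becomes $73,890.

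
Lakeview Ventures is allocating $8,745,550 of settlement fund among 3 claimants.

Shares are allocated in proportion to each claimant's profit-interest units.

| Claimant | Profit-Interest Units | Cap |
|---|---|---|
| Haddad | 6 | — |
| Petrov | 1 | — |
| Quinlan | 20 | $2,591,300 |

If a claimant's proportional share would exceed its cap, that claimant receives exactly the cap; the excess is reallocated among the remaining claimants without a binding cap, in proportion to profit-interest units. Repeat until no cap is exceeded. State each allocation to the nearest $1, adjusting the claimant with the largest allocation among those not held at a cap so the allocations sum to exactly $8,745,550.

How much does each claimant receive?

Haddad: $5,275,071; Petrov: $879,179; Quinlan: $2,591,300

Sum of profit-interest units: 27.
Pro-rata shares before constraints: Haddad 1,943,455.56; Petrov 323,909.26; Quinlan 6,478,185.19.
Cap binds for Quinlan ($2,591,300); residual $6,154,250 reallocated over remaining profit-interest units 7.
Remaining shares: Haddad 5,275,071.43 → $5,275,071; Petrov 879,178.57 → $879,179.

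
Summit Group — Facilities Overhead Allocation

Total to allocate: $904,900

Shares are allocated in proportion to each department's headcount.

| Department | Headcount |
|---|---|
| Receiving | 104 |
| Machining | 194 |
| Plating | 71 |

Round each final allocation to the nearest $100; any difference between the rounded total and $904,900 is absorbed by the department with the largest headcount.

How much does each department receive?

Receiving: $255,000; Machining: $475,800; Plating: $174,100

Total headcount = 369.
Proportional shares: Receiving 104/369 × $904,900 = 255,039.57; Machining 194/369 × $904,900 = 475,746.88; Plating 71/369 × $904,900 = 174,113.55.
After rounding ($100): Receiving $255,000; Machining $475,700; Plating $174,100. Sum = $904,800.
Difference $904,900 − $904,800 = +$100 applied to largest headcount (Machining): Machining becomes $475,800.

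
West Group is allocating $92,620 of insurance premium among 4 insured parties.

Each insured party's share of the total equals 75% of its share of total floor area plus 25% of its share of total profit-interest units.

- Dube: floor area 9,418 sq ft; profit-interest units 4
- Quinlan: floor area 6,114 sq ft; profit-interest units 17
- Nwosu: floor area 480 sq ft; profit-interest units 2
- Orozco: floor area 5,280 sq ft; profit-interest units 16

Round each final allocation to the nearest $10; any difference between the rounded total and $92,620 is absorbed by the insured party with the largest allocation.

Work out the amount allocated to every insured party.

Dube: $33,100 | Quinlan: $30,040 | Nwosu: $2,750 | Orozco: $26,730

Totals — floor area 21,292, profit-interest units 39.
Combined weights (75% floor area + 25% profit-interest units): Dube 0.3574; Quinlan 0.3243; Nwosu 0.0297; Orozco 0.2885.
Unrounded shares: Dube 33,101.03; Quinlan 30,040.09; Nwosu 2,753.43; Orozco 26,725.45.
At nearest $10: Dube $33,100; Quinlan $30,040; Nwosu $2,750; Orozco $26,730. Sum = $92,620.
Sum already equals the total — no adjustment.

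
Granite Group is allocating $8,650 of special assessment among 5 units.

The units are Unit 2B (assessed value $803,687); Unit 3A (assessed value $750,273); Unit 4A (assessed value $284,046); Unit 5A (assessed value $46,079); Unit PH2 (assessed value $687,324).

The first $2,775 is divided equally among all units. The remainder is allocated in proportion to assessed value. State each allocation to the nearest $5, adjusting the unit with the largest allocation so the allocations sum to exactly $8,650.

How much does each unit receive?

Unit 2B: $2,390 · Unit 3A: $2,270 · Unit 4A: $1,205 · Unit 5A: $660 · Unit PH2: $2,125

First tranche $2,775 split equally: $555 each.
Remainder $5,875 by assessed value (total 2,571,409): Unit 2B 1,836.22 → $1,835; Unit 3A 1,714.18 → $1,715; Unit 4A 648.97 → $650; Unit 5A 105.28 → $105; Unit PH2 1,570.36 → $1,570.
Totals: Unit 2B $555 + $1,835 = $2,390; Unit 3A $555 + $1,715 = $2,270; Unit 4A $555 + $650 = $1,205; Unit 5A $555 + $105 = $660; Unit PH2 $555 + $1,570 = $2,125.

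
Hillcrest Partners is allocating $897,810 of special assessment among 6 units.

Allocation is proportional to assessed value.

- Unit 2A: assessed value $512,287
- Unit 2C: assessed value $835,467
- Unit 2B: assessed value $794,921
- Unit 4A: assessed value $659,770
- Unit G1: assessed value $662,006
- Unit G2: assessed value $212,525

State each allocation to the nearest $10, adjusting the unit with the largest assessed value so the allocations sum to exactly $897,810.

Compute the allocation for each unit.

Unit 2A: $125,090 | Unit 2C: $203,990 | Unit 2B: $194,100 | Unit 4A: $161,100 | Unit G1: $161,640 | Unit G2: $51,890

Combined assessed value = 3,676,976.
Raw shares: Unit 2A 512,287/3,676,976 × $897,810 = 125,085.50; Unit 2C 835,467/3,676,976 × $897,810 = 203,996.61; Unit 2B 794,921/3,676,976 × $897,810 = 194,096.46; Unit 4A 659,770/3,676,976 × $897,810 = 161,096.54; Unit G1 662,006/3,676,976 × $897,810 = 161,642.50; Unit G2 212,525/3,676,976 × $897,810 = 51,892.39.
Rounded to nearest $10: Unit 2A $125,090; Unit 2C $204,000; Unit 2B $194,100; Unit 4A $161,100; Unit G1 $161,640; Unit G2 $51,890. Sum = $897,820.
Difference $897,810 − $897,820 = −$10 applied to largest assessed value (Unit 2C): Unit 2C becomes $203,990.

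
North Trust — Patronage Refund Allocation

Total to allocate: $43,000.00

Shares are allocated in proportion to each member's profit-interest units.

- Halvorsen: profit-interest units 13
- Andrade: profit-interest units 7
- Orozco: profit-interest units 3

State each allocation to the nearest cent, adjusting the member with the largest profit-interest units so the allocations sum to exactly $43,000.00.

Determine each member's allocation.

Halvorsen: $24,304.34 | Andrade: $13,086.96 | Orozco: $5,608.70

Total profit-interest units = 13 + 7 + 3 = 23.
Unrounded shares: Halvorsen 24,304.3478; Andrade 13,086.9565; Orozco 5,608.6957.
At nearest cent: Halvorsen $24,304.35; Andrade $13,086.96; Orozco $5,608.70. Sum = $43,000.01.
Difference $43,000.00 − $43,000.01 = −$0.01 applied to largest profit-interest units (Halvorsen): Halvorsen becomes $24,304.34.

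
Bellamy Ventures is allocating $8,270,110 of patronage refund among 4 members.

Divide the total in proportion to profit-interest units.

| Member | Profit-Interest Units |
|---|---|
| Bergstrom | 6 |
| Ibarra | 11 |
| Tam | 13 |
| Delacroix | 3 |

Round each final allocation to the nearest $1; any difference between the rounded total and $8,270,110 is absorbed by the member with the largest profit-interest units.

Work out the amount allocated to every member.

Bergstrom: $1,503,656 | Ibarra: $2,756,703 | Tam: $3,257,923 | Delacroix: $751,828

Sum of profit-interest units: 6 + 11 + 13 + 3 = 33.
Proportional shares: Bergstrom 1,503,656.36; Ibarra 2,756,703.33; Tam 3,257,922.12; Delacroix 751,828.18.
After rounding ($1): Bergstrom $1,503,656; Ibarra $2,756,703; Tam $3,257,922; Delacroix $751,828. Sum = $8,270,109.
Difference $8,270,110 − $8,270,109 = +$1 applied to largest profit-interest units (Tam): Tam becomes $3,257,923.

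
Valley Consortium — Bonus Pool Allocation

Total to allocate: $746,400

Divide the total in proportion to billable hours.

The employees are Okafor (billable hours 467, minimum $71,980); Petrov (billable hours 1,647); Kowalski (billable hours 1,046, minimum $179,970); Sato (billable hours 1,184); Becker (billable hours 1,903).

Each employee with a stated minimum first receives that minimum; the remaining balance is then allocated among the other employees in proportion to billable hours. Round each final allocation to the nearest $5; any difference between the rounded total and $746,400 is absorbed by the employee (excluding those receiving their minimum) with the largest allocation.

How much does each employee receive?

Okafor: $71,980 · Petrov: $172,025 · Kowalski: $179,970 · Sato: $123,665 · Becker: $198,760

Fund the minimums — Okafor $71,980; Kowalski $179,970. Remaining pool $494,450.
Remaining pool split over remaining billable hours 4,734: Petrov 172,023.48 → $172,025; Sato 123,664.72 → $123,665; Becker 198,761.80 → $198,760.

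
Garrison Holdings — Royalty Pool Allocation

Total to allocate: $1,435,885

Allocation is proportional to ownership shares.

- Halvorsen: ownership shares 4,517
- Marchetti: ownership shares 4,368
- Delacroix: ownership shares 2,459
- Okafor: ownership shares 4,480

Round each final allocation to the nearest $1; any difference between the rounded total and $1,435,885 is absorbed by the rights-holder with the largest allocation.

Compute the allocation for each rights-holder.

Combined ownership shares = 15,824.
Unrounded shares: Halvorsen 4,517/15,824 × $1,435,885 = 409,876.93; Marchetti 4,368/15,824 × $1,435,885 = 396,356.53; Delacroix 2,459/15,824 × $1,435,885 = 223,132.03; Okafor 4,480/15,824 × $1,435,885 = 406,519.51.
After rounding ($1): Halvorsen $409,877; Marchetti $396,357; Delacroix $223,132; Okafor $406,520. Sum = $1,435,886.
Difference $1,435,885 − $1,435,886 = −$1 applied to largest allocation (Halvorsen): Halvorsen becomes $409,876.

Halvorsen: $409,876 · Marchetti: $396,357 · Delacroix: $223,132 · Okafor: $406,520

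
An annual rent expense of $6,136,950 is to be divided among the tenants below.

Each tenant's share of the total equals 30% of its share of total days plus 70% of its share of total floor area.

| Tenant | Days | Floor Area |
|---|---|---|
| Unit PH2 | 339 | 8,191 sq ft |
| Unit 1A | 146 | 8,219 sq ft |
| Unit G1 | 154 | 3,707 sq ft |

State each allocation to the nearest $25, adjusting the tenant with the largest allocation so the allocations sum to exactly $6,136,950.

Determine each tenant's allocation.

Days total 639; floor area total 20,117.
Composite weights (30% days + 70% floor area): Unit PH2 0.4442; Unit 1A 0.3545; Unit G1 0.2013.
Raw shares: Unit PH2 2,725,864.89; Unit 1A 2,175,773.07; Unit G1 1,235,312.04.
Rounded to nearest $25: Unit PH2 $2,725,875; Unit 1A $2,175,775; Unit G1 $1,235,300. Sum = $6,136,950.
Sum already equals the total — no adjustment.

Unit PH2: $2,725,875; Unit 1A: $2,175,775; Unit G1: $1,235,300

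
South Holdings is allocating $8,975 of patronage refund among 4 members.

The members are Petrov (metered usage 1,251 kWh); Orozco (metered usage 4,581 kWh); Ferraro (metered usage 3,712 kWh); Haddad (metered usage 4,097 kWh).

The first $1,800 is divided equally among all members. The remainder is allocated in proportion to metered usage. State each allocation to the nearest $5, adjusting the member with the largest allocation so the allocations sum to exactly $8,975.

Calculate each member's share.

First tranche $1,800 split equally: $450 each.
Remainder $7,175 by metered usage (total 13,641): Petrov 658.01 → $660; Orozco 2,409.55 → $2,410; Ferraro 1,952.47 → $1,950; Haddad 2,154.97 → $2,155.
Totals: Petrov $450 + $660 = $1,110; Orozco $450 + $2,410 = $2,860; Ferraro $450 + $1,950 = $2,400; Haddad $450 + $2,155 = $2,605.

Petrov: $1,110 | Orozco: $2,860 | Ferraro: $2,400 | Haddad: $2,605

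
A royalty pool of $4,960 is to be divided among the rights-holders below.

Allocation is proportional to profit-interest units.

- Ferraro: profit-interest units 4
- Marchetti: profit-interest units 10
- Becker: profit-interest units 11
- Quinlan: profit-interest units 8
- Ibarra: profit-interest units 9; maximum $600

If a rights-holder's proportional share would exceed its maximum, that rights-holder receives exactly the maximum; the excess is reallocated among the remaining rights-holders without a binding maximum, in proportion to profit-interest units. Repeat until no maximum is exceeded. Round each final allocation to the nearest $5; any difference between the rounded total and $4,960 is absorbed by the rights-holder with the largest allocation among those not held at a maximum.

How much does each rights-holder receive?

Ferraro: $530 · Marchetti: $1,320 · Becker: $1,455 · Quinlan: $1,055 · Ibarra: $600

Sum of profit-interest units: 42.
Pro-rata shares before constraints: Ferraro 472.38; Marchetti 1,180.95; Becker 1,299.05; Quinlan 944.76; Ibarra 1,062.86.
Capped: Ibarra ($600); remaining pool $4,360 reallocated over remaining profit-interest units 33.
Shares after redistribution: Ferraro 528.48 → $530; Marchetti 1,321.21 → $1,320; Becker 1,453.33 → $1,455; Quinlan 1,056.97 → $1,055.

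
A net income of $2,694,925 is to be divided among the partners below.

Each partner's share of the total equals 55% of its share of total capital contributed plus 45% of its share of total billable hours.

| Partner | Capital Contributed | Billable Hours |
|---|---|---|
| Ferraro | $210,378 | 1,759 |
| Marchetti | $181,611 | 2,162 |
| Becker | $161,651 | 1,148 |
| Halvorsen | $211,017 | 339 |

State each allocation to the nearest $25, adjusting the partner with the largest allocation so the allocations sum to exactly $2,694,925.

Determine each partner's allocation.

Ferraro: $802,250 | Marchetti: $836,850 | Becker: $570,775 | Halvorsen: $485,050

Totals — capital contributed 764,657, billable hours 5,408.
Composite weights (55% capital contributed + 45% billable hours): Ferraro 0.2977; Marchetti 0.3105; Becker 0.2118; Halvorsen 0.1800.
Raw shares: Ferraro 802,242.78; Marchetti 836,851.60; Becker 570,776.90; Halvorsen 485,053.71.
After rounding ($25): Ferraro $802,250; Marchetti $836,850; Becker $570,775; Halvorsen $485,050. Sum = $2,694,925.
Rounded total matches; no reconciliation needed.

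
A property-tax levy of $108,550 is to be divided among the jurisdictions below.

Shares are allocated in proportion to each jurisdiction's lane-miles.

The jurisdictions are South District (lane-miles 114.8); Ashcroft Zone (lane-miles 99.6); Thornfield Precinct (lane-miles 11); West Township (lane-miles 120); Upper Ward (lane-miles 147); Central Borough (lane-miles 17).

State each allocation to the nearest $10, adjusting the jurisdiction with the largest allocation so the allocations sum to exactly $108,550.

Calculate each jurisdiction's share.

South District: $24,460 · Ashcroft Zone: $21,220 · Thornfield Precinct: $2,340 · West Township: $25,570 · Upper Ward: $31,340 · Central Borough: $3,620

Sum of lane-miles: 509.4.
Raw shares: South District 114.8/509.4 × $108,550 = 24,463.17; Ashcroft Zone 99.6/509.4 × $108,550 = 21,224.15; Thornfield Precinct 11/509.4 × $108,550 = 2,344.03; West Township 120/509.4 × $108,550 = 25,571.26; Upper Ward 147/509.4 × $108,550 = 31,324.79; Central Borough 17/509.4 × $108,550 = 3,622.60.
After rounding ($10): South District $24,460; Ashcroft Zone $21,220; Thornfield Precinct $2,340; West Township $25,570; Upper Ward $31,320; Central Borough $3,620. Sum = $108,530.
Difference $108,550 − $108,530 = +$20 applied to largest allocation (Upper Ward): Upper Ward becomes $31,340.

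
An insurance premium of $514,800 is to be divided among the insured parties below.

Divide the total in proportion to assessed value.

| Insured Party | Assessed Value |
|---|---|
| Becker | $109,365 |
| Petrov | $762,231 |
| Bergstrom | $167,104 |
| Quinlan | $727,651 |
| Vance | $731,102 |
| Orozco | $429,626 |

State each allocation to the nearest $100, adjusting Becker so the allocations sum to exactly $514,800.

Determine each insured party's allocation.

Becker: $19,100 | Petrov: $134,100 | Bergstrom: $29,400 | Quinlan: $128,000 | Vance: $128,600 | Orozco: $75,600

Total assessed value = 2,927,079.
Pro-rata amounts: Becker 109,365/2,927,079 × $514,800 = 19,234.57; Petrov 762,231/2,927,079 × $514,800 = 134,057.37; Bergstrom 167,104/2,927,079 × $514,800 = 29,389.41; Quinlan 727,651/2,927,079 × $514,800 = 127,975.61; Vance 731,102/2,927,079 × $514,800 = 128,582.56; Orozco 429,626/2,927,079 × $514,800 = 75,560.47.
At nearest $100: Becker $19,200; Petrov $134,100; Bergstrom $29,400; Quinlan $128,000; Vance $128,600; Orozco $75,600. Sum = $514,900.
Difference $514,800 − $514,900 = −$100 applied to Becker: Becker becomes $19,100.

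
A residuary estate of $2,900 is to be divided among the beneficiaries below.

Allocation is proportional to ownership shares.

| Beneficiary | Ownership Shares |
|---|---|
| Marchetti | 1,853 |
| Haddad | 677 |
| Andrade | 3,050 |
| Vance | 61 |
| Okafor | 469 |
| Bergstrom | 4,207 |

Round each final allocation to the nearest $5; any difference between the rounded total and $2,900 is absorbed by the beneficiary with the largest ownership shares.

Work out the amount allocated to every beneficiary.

Combined ownership shares = 1,853 + 677 + 3,050 + 61 + 469 + 4,207 = 10,317.
Proportional shares: Marchetti 520.86; Haddad 190.30; Andrade 857.32; Vance 17.15; Okafor 131.83; Bergstrom 1,182.54.
After rounding ($5): Marchetti $520; Haddad $190; Andrade $855; Vance $15; Okafor $130; Bergstrom $1,185. Sum = $2,895.
Difference $2,900 − $2,895 = +$5 applied to largest ownership shares (Bergstrom): Bergstrom becomes $1,190.

Marchetti: $520 | Haddad: $190 | Andrade: $855 | Vance: $15 | Okafor: $130 | Bergstrom: $1,190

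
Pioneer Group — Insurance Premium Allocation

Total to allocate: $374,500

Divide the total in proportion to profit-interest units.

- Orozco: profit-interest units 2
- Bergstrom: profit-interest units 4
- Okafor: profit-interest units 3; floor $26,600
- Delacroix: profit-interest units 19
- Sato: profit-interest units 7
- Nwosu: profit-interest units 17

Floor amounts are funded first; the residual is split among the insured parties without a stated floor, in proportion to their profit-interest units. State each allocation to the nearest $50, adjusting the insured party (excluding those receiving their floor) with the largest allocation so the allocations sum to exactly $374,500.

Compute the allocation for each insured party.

Guaranteed amounts: Okafor $26,600. Remaining pool $347,900.
Remaining pool split over remaining profit-interest units 49: Orozco 14,200.00 → $14,200; Bergstrom 28,400.00 → $28,400; Delacroix 134,900.00 → $134,900; Sato 49,700.00 → $49,700; Nwosu 120,700.00 → $120,700.

Orozco: $14,200; Bergstrom: $28,400; Okafor: $26,600; Delacroix: $134,900; Sato: $49,700; Nwosu: $120,700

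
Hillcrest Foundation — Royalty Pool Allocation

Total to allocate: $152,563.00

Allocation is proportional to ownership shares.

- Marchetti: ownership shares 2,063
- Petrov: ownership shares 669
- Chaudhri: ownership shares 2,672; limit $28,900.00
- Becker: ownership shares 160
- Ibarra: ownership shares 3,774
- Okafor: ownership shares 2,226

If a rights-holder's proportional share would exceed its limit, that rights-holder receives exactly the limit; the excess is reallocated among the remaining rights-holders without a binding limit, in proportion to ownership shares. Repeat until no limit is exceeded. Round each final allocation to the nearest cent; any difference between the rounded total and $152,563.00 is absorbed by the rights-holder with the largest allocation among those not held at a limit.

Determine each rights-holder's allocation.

Total ownership shares = 11,564.
Pro-rata shares before constraints: Marchetti 27,217.0070; Petrov 8,826.0677; Chaudhri 35,251.4991; Becker 2,110.8682; Ibarra 49,790.1039; Okafor 29,367.4540.
Capped: Chaudhri ($28,900.00); residual $123,663.00 reallocated over remaining ownership shares 8,892.
Remaining shares: Marchetti 28,690.5948 → $28,690.59; Petrov 9,303.9302 → $9,303.93; Becker 2,225.1552 → $2,225.16; Ibarra 52,485.8482 → $52,485.85; Okafor 30,957.4717 → $30,957.47.

Marchetti: $28,690.59; Petrov: $9,303.93; Chaudhri: $28,900.00; Becker: $2,225.16; Ibarra: $52,485.85; Okafor: $30,957.47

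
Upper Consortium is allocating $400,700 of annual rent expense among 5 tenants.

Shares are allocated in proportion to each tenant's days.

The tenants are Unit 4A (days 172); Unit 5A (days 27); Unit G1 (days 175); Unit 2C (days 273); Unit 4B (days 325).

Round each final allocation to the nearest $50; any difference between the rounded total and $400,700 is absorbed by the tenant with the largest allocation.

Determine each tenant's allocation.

Total days = 972.
Pro-rata amounts: Unit 4A 172/972 × $400,700 = 70,905.76; Unit 5A 27/972 × $400,700 = 11,130.56; Unit G1 175/972 × $400,700 = 72,142.49; Unit 2C 273/972 × $400,700 = 112,542.28; Unit 4B 325/972 × $400,700 = 133,978.91.
After rounding ($50): Unit 4A $70,900; Unit 5A $11,150; Unit G1 $72,150; Unit 2C $112,550; Unit 4B $134,000. Sum = $400,750.
Difference $400,700 − $400,750 = −$50 applied to largest allocation (Unit 4B): Unit 4B becomes $133,950.

Unit 4A: $70,900 · Unit 5A: $11,150 · Unit G1: $72,150 · Unit 2C: $112,550 · Unit 4B: $133,950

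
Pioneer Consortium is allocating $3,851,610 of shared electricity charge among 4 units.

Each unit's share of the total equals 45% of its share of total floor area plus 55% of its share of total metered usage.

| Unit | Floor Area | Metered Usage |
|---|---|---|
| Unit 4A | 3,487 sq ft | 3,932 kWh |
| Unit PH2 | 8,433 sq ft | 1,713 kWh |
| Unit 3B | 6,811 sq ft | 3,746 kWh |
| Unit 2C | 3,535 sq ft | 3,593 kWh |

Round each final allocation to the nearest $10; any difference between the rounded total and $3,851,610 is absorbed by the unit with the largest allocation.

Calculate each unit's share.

Unit 4A: $912,950 | Unit PH2: $935,920 | Unit 3B: $1,141,360 | Unit 2C: $861,380

Totals — floor area 22,266, metered usage 12,984.
Composite weights (45% floor area + 55% metered usage): Unit 4A 0.2370; Unit PH2 0.2430; Unit 3B 0.2963; Unit 2C 0.2236.
Unrounded shares: Unit 4A 912,953.90; Unit PH2 935,921.52; Unit 3B 1,141,353.33; Unit 2C 861,381.25.
After rounding ($10): Unit 4A $912,950; Unit PH2 $935,920; Unit 3B $1,141,350; Unit 2C $861,380. Sum = $3,851,600.
Difference $3,851,610 − $3,851,600 = +$10 applied to largest allocation (Unit 3B): Unit 3B becomes $1,141,360.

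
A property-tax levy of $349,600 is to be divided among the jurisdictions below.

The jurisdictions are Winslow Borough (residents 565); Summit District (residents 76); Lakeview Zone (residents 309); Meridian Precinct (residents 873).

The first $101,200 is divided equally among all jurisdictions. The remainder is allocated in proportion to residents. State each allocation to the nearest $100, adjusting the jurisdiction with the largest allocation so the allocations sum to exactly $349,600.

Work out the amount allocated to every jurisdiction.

$101,200 shared equally gives $25,300 per jurisdiction.
Remainder $248,400 by residents (total 1,823): Winslow Borough 76,986.29 → $77,000; Summit District 10,355.68 → $10,400; Lakeview Zone 42,104.00 → $42,100; Meridian Precinct 118,954.03 → $119,000.
Rounding difference −$100 on remainder applied to Meridian Precinct.
Totals: Winslow Borough $25,300 + $77,000 = $102,300; Summit District $25,300 + $10,400 = $35,700; Lakeview Zone $25,300 + $42,100 = $67,400; Meridian Precinct $25,300 + $118,900 = $144,200.

Winslow Borough: $102,300; Summit District: $35,700; Lakeview Zone: $67,400; Meridian Precinct: $144,200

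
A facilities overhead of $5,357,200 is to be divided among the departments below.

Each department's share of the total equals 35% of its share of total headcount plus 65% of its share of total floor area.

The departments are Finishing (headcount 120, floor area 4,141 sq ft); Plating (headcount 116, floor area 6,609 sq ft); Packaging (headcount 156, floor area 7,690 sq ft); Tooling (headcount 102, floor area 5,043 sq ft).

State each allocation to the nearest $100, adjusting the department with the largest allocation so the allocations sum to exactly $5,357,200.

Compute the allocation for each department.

Totals — headcount 494, floor area 23,483.
Combined weights (35% headcount + 65% floor area): Finishing 0.1996; Plating 0.2651; Packaging 0.3234; Tooling 0.2119.
Raw shares: Finishing 1,069,519.22; Plating 1,420,304.60; Packaging 1,732,424.32; Tooling 1,134,951.85.
Rounded to nearest $100: Finishing $1,069,500; Plating $1,420,300; Packaging $1,732,400; Tooling $1,135,000. Sum = $5,357,200.
No rounding difference to absorb.

Finishing: $1,069,500 · Plating: $1,420,300 · Packaging: $1,732,400 · Tooling: $1,135,000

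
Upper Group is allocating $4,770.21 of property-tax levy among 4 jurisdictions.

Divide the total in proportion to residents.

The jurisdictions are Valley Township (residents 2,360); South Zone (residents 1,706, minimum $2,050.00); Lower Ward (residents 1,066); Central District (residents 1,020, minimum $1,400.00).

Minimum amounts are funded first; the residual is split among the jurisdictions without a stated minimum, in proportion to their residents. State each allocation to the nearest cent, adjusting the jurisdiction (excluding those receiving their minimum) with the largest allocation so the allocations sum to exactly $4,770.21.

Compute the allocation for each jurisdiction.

Valley Township: $909.43 | South Zone: $2,050.00 | Lower Ward: $410.78 | Central District: $1,400.00

Minimums first: South Zone $2,050.00; Central District $1,400.00. Balance $1,320.21.
Balance split over remaining residents 3,426: Valley Township 909.4266 → $909.43; Lower Ward 410.7834 → $410.78.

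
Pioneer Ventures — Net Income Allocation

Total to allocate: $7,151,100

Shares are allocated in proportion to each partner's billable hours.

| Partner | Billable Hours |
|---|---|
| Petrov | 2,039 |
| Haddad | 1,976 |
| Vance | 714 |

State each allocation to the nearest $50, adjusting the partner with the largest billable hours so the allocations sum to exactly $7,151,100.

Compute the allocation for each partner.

Petrov: $3,083,350; Haddad: $2,988,050; Vance: $1,079,700

Billable hours total: 2,039 + 1,976 + 714 = 4,729.
Pro-rata amounts: Petrov 3,083,335.36; Haddad 2,988,068.01; Vance 1,079,696.64.
At nearest $50: Petrov $3,083,350; Haddad $2,988,050; Vance $1,079,700. Sum = $7,151,100.
Rounded total matches; no reconciliation needed.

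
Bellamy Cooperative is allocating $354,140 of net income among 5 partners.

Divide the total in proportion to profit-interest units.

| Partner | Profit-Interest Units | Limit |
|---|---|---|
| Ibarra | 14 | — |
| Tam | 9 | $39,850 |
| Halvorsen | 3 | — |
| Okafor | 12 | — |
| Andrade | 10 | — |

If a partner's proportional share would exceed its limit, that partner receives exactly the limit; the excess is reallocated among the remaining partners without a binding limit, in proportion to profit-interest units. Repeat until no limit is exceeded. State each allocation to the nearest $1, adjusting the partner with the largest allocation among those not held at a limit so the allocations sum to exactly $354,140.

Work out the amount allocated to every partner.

Total profit-interest units = 48.
Proportional shares (ignoring caps): Ibarra 103,290.83; Tam 66,401.25; Halvorsen 22,133.75; Okafor 88,535.00; Andrade 73,779.17.
Held at cap: Tam ($39,850); remaining pool $314,290 reallocated over remaining profit-interest units 39.
Redistributed shares: Ibarra 112,822.05 → $112,822; Halvorsen 24,176.15 → $24,176; Okafor 96,704.62 → $96,705; Andrade 80,587.18 → $80,587.

Ibarra: $112,822; Tam: $39,850; Halvorsen: $24,176; Okafor: $96,705; Andrade: $80,587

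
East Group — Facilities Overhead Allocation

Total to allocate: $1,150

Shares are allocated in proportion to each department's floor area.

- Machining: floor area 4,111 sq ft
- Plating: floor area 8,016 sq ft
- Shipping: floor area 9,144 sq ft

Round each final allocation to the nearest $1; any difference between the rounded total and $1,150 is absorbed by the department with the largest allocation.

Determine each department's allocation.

Sum of floor area: 21,271.
Raw shares: Machining 4,111/21,271 × $1,150 = 222.26; Plating 8,016/21,271 × $1,150 = 433.38; Shipping 9,144/21,271 × $1,150 = 494.36.
After rounding ($1): Machining $222; Plating $433; Shipping $494. Sum = $1,149.
Difference $1,150 − $1,149 = +$1 applied to largest allocation (Shipping): Shipping becomes $495.

Machining: $222 | Plating: $433 | Shipping: $495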